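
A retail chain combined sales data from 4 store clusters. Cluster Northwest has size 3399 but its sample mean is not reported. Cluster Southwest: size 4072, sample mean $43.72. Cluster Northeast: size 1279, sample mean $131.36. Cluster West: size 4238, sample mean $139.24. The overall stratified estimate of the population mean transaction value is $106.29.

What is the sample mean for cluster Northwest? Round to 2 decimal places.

N = 3399 + 4072 + 1279 + 4238 = 12988.
Overall total = μ·N = 106.29·12988 = 1380494.52.
Subtract the known strata: 4072·43.72 + 1279·131.36 + 4238·139.24 = 936136.4.
Remaining total for cluster Northwest: 1380494.52 − 936136.4 = 444358.12.
Divide by its size: 444358.12 / 3399 = 130.7320... → 130.73.

130.73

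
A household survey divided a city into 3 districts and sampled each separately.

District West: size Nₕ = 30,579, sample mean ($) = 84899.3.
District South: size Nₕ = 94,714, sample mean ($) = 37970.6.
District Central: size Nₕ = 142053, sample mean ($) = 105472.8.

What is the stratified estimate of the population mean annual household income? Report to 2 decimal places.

79205.26

N = 267346; weights Wₕ = Nₕ/N = (0.1144, 0.3543, 0.5313).
x̄_st = Σ Wₕ·x̄ₕ = 0.1144·84899.3 + 0.3543·37970.6 + 0.5313·105472.8 ≈ 79205.2649...
→ 79205.26.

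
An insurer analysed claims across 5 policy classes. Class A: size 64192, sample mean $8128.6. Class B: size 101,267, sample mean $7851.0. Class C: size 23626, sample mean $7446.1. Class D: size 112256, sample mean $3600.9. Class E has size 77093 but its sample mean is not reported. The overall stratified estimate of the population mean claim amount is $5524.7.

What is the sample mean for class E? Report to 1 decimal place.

2513.2

Σ Nₕx̄ₕ = N·μ, so 77093·x̄_E = 378434·5524.7 − (64192·8128.6 + 101267·7851.0 + 23626·7446.1 + 112256·3600.9).
= 2090734319.8 − 1896982497.2 = 193751822.6.
x̄_E = 193751822.6 / 77093 = 2513.222... → 2513.2.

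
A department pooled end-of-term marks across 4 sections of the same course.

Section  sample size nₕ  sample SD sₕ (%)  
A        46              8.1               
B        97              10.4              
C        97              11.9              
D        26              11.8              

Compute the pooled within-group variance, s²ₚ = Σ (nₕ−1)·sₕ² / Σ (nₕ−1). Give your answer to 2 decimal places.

116.07

Degrees of freedom: 45 + 96 + 96 + 25 = 262.
Σ(nₕ−1)sₕ² = 45·65.61 + 96·108.16 + 96·141.61 + 25·139.24 = 30411.37.
s²ₚ = 30411.37 / 262 = 116.0739... → 116.07.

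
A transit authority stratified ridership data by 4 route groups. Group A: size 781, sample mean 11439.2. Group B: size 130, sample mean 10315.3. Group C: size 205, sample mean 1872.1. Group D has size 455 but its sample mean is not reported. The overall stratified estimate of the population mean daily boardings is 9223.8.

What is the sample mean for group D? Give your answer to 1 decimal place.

N = 781 + 130 + 205 + 455 = 1571.
Overall total = μ·N = 9223.8·1571 = 14490589.8.
Subtract the known strata: 781·11439.2 + 130·10315.3 + 205·1872.1 = 10658784.7.
Remaining total for group D: 14490589.8 − 10658784.7 = 3831805.1.
Divide by its size: 3831805.1 / 455 = 8421.550... → 8421.5.

8421.5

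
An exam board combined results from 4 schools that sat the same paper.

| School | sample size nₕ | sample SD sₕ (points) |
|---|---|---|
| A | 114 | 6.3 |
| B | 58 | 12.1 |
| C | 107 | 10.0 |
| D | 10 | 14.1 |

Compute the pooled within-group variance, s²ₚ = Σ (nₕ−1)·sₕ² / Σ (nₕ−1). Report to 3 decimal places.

88.490

A: (114−1)·6.3² = 113·39.69 = 4484.97
B: (58−1)·12.1² = 57·146.41 = 8345.37
C: (107−1)·10.0² = 106·100 = 10600
D: (10−1)·14.1² = 9·198.81 = 1789.29
Numerator = 25219.63; denominator = Σ(nₕ−1) = 285.
s²ₚ = 25219.63/285 = 88.48993... → 88.490.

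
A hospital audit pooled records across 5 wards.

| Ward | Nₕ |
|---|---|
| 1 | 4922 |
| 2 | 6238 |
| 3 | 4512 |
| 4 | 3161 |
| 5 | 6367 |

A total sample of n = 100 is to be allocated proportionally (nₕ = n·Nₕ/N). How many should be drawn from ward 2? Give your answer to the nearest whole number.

25

Share of ward 2 = 6238/25200 = 0.24754.
Allocate 100 × 0.24754 = 24.754... → 25.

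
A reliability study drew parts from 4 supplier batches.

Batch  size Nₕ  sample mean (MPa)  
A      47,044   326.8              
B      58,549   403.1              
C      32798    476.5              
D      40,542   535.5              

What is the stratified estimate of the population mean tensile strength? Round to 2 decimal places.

N = 178933; weights Wₕ = Nₕ/N = (0.2629, 0.3272, 0.1833, 0.2266).
x̄_st = Σ Wₕ·x̄ₕ = 0.2629·326.8 + 0.3272·403.1 + 0.1833·476.5 + 0.2266·535.5 ≈ 426.4924...
→ 426.49.

426.49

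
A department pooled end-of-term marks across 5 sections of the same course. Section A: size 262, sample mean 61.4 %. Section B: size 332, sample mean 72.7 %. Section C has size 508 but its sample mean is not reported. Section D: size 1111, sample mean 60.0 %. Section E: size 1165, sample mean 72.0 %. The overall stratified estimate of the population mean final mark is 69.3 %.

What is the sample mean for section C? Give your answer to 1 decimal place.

N = 262 + 332 + 508 + 1111 + 1165 = 3378.
Overall total = μ·N = 69.3·3378 = 234095.4.
Subtract the known strata: 262·61.4 + 332·72.7 + 1111·60.0 + 1165·72.0 = 190763.2.
Remaining total for section C: 234095.4 − 190763.2 = 43332.2.
Divide by its size: 43332.2 / 508 = 85.300... → 85.3.

85.3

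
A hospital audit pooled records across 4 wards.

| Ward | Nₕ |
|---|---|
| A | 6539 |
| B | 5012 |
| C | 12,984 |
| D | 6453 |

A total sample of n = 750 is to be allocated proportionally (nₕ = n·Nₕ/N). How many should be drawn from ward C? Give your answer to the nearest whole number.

314

N = 6539 + 5012 + 12984 + 6453 = 30988.
n_C = 750·12984/30988 = 314.251... → 314.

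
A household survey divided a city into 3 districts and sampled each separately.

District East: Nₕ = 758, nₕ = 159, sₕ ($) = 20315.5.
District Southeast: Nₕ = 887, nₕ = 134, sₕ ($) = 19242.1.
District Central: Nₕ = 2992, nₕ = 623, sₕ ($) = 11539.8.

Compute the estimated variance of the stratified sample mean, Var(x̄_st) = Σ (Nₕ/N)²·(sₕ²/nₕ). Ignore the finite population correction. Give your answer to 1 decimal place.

N = 4637; Wₕ = Nₕ/N.
district East: (758/4637)²·20315.5²/159 = 69362.0829
district Southeast: (887/4637)²·19242.1²/134 = 101105.1282
district Central: (2992/4637)²·11539.8²/623 = 88993.3395
Sum = 259460.5505 → 259460.6.

259460.6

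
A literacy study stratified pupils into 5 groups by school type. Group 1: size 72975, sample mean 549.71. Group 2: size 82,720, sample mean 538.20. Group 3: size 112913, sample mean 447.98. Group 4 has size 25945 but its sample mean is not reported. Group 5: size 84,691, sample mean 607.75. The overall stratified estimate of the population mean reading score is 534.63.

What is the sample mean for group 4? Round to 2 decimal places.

N = 72975 + 82720 + 112913 + 25945 + 84691 = 379244.
Overall total = μ·N = 534.63·379244 = 202755219.72.
Subtract the known strata: 72975·549.71 + 82720·538.20 + 112913·447.98 + 84691·607.75 = 186688712.24.
Remaining total for group 4: 202755219.72 − 186688712.24 = 16066507.48.
Divide by its size: 16066507.48 / 25945 = 619.2526... → 619.25.

619.25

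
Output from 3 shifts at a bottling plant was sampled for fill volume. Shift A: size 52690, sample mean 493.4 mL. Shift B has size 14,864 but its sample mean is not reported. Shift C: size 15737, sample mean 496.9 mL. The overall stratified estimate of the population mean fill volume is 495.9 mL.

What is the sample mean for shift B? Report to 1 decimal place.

503.7

N = 52690 + 14864 + 15737 = 83291.
Overall total = μ·N = 495.9·83291 = 41304006.9.
Subtract the known strata: 52690·493.4 + 15737·496.9 = 33816961.3.
Remaining total for shift B: 41304006.9 − 33816961.3 = 7487045.6.
Divide by its size: 7487045.6 / 14864 = 503.703... → 503.7.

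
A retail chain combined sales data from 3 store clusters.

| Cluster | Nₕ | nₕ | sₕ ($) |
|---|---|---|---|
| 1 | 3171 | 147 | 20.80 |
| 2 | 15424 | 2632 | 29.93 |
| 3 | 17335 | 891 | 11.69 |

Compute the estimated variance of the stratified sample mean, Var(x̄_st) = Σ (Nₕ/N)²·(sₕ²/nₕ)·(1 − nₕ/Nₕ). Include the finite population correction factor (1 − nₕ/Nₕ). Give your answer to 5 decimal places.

N = 35930; Wₕ = Nₕ/N.
cluster 1: (3171/35930)²·20.80²/147·(1 − 147/3171) = 0.02186115
cluster 2: (15424/35930)²·29.93²/2632·(1 − 2632/15424) = 0.05201739
cluster 3: (17335/35930)²·11.69²/891·(1 − 891/17335) = 0.03386633
Sum = 0.10774487 → 0.10774.

0.10774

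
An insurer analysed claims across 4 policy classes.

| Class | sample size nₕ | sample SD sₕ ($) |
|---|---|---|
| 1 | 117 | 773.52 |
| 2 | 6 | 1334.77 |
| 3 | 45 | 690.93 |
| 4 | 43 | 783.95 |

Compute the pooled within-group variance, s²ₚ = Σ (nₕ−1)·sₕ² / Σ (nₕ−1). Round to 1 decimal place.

604501.8

1: (117−1)·773.52² = 116·598333.1904 = 69406650.0864
2: (6−1)·1334.77² = 5·1781610.9529 = 8908054.7645
3: (45−1)·690.93² = 44·477384.2649 = 21004907.6556
4: (43−1)·783.95² = 42·614577.6025 = 25812259.305
Numerator = 125131871.8115; denominator = Σ(nₕ−1) = 207.
s²ₚ = 125131871.8115/207 = 604501.796... → 604501.8.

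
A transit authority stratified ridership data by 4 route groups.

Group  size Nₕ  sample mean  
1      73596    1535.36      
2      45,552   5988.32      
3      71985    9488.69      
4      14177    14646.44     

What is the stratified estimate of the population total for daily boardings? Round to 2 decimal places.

1276462236.73

Population total = Σ Nₕ·x̄ₕ (each stratum's size times its mean).
73596·1535.36 + 45552·5988.32 + 71985·9488.69 + 14177·14646.44 = 112996354.56 + 272779952.64 + 683043349.65 + 207642579.88 = 1276462236.73.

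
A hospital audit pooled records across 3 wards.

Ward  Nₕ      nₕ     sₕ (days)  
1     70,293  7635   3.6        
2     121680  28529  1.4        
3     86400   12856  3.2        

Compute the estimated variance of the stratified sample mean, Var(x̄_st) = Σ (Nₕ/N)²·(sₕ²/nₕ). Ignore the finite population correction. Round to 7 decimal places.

N = 278373; Wₕ = Nₕ/N.
ward 1: (70293/278373)²·3.6²/7635 = 0.0001082345
ward 2: (121680/278373)²·1.4²/28529 = 0.0000131266
ward 3: (86400/278373)²·3.2²/12856 = 0.0000767304
Sum = 0.0001980916 → 0.0001981.

0.0001981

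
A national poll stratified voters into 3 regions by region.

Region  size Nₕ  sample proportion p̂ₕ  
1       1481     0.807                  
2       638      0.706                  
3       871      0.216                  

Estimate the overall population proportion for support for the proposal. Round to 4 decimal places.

0.6133

Wₕ = Nₕ/N with N = 2990: 0.4953, 0.2134, 0.2913.
p̂_st = 0.4953·0.807 + 0.2134·0.706 + 0.2913·0.216 ≈ 0.613288... → 0.6133.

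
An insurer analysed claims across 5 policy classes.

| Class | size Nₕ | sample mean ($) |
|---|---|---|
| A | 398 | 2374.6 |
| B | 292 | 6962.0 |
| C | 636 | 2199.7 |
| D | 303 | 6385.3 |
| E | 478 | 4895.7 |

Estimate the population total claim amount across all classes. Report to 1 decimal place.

8651894.5

Population total = Σ Nₕ·x̄ₕ (each stratum's size times its mean).
398·2374.6 + 292·6962.0 + 636·2199.7 + 303·6385.3 + 478·4895.7 = 945090.8 + 2032904 + 1399009.2 + 1934745.9 + 2340144.6 = 8651894.5.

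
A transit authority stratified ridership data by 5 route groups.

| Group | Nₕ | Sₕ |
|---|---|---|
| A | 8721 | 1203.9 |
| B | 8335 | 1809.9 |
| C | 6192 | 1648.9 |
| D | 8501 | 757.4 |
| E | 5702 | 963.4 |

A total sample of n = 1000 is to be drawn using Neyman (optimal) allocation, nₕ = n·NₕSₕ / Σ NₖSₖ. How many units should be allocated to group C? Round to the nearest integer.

214

Σ NₕSₕ = 8721·1203.9 + 8335·1809.9 + 6192·1648.9 + 8501·757.4 + 5702·963.4 = 47726681.4.
Share for C: 10209988.8/47726681.4 = 0.21393.
n_C = 1000 × 0.21393 = 213.926... → 214.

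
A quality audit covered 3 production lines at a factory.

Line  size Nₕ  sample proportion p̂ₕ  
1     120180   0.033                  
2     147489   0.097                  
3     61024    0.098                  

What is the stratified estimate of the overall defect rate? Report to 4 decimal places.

Wₕ = Nₕ/N with N = 328693: 0.3656, 0.4487, 0.1857.
p̂_st = 0.3656·0.033 + 0.4487·0.097 + 0.1857·0.098 ≈ 0.073785... → 0.0738.

0.0738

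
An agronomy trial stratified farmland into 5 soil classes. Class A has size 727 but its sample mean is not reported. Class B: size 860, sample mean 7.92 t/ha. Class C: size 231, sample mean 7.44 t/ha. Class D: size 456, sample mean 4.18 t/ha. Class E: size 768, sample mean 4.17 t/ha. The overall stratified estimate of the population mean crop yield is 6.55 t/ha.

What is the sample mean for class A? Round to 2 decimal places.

8.65

N = 727 + 860 + 231 + 456 + 768 = 3042.
Overall total = μ·N = 6.55·3042 = 19925.1.
Subtract the known strata: 860·7.92 + 231·7.44 + 456·4.18 + 768·4.17 = 13638.48.
Remaining total for class A: 19925.1 − 13638.48 = 6286.62.
Divide by its size: 6286.62 / 727 = 8.6473... → 8.65.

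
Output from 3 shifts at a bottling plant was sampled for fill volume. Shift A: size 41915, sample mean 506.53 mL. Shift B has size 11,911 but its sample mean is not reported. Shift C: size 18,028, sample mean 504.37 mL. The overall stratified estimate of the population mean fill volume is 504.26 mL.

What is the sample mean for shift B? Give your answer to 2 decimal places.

Σ Nₕx̄ₕ = N·μ, so 11911·x̄_B = 71854·504.26 − (41915·506.53 + 18028·504.37).
= 36233098.04 − 30323987.31 = 5909110.73.
x̄_B = 5909110.73 / 11911 = 496.1053... → 496.11.

496.11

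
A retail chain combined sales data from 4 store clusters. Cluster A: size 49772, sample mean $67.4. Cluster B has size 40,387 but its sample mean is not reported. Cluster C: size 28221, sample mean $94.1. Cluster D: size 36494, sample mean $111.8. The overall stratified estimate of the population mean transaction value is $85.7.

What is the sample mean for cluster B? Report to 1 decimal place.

78.8

Σ Nₕx̄ₕ = N·μ, so 40387·x̄_B = 154874·85.7 − (49772·67.4 + 28221·94.1 + 36494·111.8).
= 13272701.8 − 10090258.1 = 3182443.7.
x̄_B = 3182443.7 / 40387 = 78.799... → 78.8.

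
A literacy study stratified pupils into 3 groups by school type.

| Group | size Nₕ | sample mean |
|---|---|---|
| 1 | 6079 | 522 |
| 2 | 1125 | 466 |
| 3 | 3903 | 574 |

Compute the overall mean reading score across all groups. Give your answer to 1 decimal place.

534.6

N = 11107; weights Wₕ = Nₕ/N = (0.5473, 0.1013, 0.3514).
x̄_st = Σ Wₕ·x̄ₕ = 0.5473·522 + 0.1013·466 + 0.3514·574 ≈ 534.601...
→ 534.6.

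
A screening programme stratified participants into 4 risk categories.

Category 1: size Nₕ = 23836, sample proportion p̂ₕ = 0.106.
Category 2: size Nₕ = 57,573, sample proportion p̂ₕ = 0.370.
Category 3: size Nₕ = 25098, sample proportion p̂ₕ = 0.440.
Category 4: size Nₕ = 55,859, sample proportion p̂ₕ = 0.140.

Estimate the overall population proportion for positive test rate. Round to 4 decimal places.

0.2629

N = 23836 + 57573 + 25098 + 55859 = 162366.
Overall proportion = Σ (Nₕ/N)·p̂ₕ.
Σ Nₕp̂ₕ = 2526.616 + 21302.01 + 11043.12 + 7820.26 = 42692.006.
42692.006 / 162366 = 0.262937... → 0.2629.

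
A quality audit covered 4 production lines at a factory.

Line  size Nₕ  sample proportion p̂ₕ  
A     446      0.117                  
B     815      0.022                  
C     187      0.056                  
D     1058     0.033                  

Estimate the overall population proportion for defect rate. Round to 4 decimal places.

0.0461

N = 446 + 815 + 187 + 1058 = 2506.
Overall proportion = Σ (Nₕ/N)·p̂ₕ.
Σ Nₕp̂ₕ = 52.182 + 17.93 + 10.472 + 34.914 = 115.498.
115.498 / 2506 = 0.046089... → 0.0461.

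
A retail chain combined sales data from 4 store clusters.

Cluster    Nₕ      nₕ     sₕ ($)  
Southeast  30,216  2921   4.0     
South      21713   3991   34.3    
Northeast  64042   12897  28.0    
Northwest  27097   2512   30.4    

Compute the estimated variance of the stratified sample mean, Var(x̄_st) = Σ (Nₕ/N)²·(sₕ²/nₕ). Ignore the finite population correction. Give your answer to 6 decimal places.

N = 143068; Wₕ = Nₕ/N.
cluster Southeast: (30216/143068)²·4.0²/2921 = 0.000244330
cluster South: (21713/143068)²·34.3²/3991 = 0.006789865
cluster Northeast: (64042/143068)²·28.0²/12897 = 0.012180697
cluster Northwest: (27097/143068)²·30.4²/2512 = 0.013197296
Sum = 0.032412188 → 0.032412.

0.032412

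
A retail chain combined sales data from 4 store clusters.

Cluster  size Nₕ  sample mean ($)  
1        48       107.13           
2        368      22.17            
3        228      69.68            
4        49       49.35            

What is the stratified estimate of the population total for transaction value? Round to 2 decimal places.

1: 48·107.13 = 5142.24
2: 368·22.17 = 8158.56
3: 228·69.68 = 15887.04
4: 49·49.35 = 2418.15
τ̂ = Σ Nₕx̄ₕ = 31605.99.

31605.99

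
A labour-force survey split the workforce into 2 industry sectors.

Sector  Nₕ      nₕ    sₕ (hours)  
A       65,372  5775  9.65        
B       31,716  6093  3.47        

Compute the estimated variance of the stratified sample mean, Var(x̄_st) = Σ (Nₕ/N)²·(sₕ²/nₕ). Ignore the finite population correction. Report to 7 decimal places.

0.0075215

N = 97088; Wₕ = Nₕ/N.
sector A: (65372/97088)²·9.65²/5775 = 0.0073106345
sector B: (31716/97088)²·3.47²/6093 = 0.0002108888
Sum = 0.0075215233 → 0.0075215.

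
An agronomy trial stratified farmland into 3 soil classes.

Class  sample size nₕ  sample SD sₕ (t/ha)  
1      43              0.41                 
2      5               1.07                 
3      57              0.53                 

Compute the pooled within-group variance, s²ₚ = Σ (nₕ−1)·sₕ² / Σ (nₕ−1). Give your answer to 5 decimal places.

Degrees of freedom: 42 + 4 + 56 = 102.
Σ(nₕ−1)sₕ² = 42·0.1681 + 4·1.1449 + 56·0.2809 = 27.3702.
s²ₚ = 27.3702 / 102 = 0.2683353... → 0.26834.

0.26834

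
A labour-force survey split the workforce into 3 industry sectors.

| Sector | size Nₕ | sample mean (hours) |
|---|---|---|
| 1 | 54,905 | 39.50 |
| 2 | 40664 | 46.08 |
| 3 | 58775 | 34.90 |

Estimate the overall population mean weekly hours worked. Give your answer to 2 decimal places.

39.48

N = 154344; weights Wₕ = Nₕ/N = (0.3557, 0.2635, 0.3808).
x̄_st = Σ Wₕ·x̄ₕ = 0.3557·39.50 + 0.2635·46.08 + 0.3808·34.90 ≈ 39.4819...
→ 39.48.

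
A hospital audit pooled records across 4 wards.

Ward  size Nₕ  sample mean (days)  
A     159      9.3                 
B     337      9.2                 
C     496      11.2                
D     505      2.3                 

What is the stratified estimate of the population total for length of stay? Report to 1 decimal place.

A: 159·9.3 = 1478.7
B: 337·9.2 = 3100.4
C: 496·11.2 = 5555.2
D: 505·2.3 = 1161.5
τ̂ = Σ Nₕx̄ₕ = 11295.8.

11295.8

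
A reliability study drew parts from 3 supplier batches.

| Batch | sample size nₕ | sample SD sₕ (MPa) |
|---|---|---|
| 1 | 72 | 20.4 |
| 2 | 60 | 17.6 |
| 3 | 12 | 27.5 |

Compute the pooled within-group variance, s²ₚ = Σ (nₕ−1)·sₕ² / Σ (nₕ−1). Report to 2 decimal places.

1: (72−1)·20.4² = 71·416.16 = 29547.36
2: (60−1)·17.6² = 59·309.76 = 18275.84
3: (12−1)·27.5² = 11·756.25 = 8318.75
Numerator = 56141.95; denominator = Σ(nₕ−1) = 141.
s²ₚ = 56141.95/141 = 398.1699... → 398.17.

398.17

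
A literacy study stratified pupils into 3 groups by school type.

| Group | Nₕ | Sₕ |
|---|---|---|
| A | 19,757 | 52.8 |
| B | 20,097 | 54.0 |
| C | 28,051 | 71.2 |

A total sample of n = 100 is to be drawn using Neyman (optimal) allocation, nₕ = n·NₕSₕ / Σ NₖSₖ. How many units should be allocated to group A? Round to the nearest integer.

25

Σ NₕSₕ = 19757·52.8 + 20097·54.0 + 28051·71.2 = 4125638.8.
Share for A: 1043169.6/4125638.8 = 0.25285.
n_A = 100 × 0.25285 = 25.285... → 25.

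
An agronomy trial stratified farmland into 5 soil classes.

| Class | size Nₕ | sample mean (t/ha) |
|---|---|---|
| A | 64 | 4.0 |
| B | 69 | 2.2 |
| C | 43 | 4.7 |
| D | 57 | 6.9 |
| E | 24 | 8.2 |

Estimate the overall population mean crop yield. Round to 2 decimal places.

N = 257; weights Wₕ = Nₕ/N = (0.2490, 0.2685, 0.1673, 0.2218, 0.0934).
x̄_st = Σ Wₕ·x̄ₕ = 0.2490·4.0 + 0.2685·2.2 + 0.1673·4.7 + 0.2218·6.9 + 0.0934·8.2 ≈ 4.6693...
→ 4.67.

4.67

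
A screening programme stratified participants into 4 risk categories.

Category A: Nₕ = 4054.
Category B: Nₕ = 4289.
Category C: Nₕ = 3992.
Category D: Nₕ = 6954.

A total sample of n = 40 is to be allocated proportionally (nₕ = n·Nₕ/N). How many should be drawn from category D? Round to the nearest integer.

14

N = 4054 + 4289 + 3992 + 6954 = 19289.
n_D = 40·6954/19289 = 14.421... → 14.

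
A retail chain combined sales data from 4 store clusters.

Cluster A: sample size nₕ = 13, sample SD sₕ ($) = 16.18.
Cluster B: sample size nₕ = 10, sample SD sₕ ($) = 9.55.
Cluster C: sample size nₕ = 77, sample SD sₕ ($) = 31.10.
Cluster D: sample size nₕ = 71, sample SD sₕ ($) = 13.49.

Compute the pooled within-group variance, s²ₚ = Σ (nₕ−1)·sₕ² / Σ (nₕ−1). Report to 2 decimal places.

Degrees of freedom: 12 + 9 + 76 + 70 = 167.
Σ(nₕ−1)sₕ² = 12·261.7924 + 9·91.2025 + 76·967.21 + 70·181.9801 = 90208.8983.
s²ₚ = 90208.8983 / 167 = 540.1730... → 540.17.

540.17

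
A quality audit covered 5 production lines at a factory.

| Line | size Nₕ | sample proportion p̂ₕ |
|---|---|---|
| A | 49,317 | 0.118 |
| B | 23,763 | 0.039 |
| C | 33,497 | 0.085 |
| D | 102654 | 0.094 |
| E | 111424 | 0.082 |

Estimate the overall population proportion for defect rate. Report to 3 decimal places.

0.089

N = 49317 + 23763 + 33497 + 102654 + 111424 = 320655.
Overall proportion = Σ (Nₕ/N)·p̂ₕ.
Σ Nₕp̂ₕ = 5819.406 + 926.757 + 2847.245 + 9649.476 + 9136.768 = 28379.652.
28379.652 / 320655 = 0.08851... → 0.089.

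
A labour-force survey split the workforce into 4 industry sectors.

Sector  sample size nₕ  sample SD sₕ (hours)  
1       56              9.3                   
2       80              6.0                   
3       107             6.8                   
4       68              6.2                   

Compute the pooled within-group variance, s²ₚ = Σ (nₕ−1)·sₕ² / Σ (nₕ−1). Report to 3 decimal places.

49.114

1: (56−1)·9.3² = 55·86.49 = 4756.95
2: (80−1)·6.0² = 79·36 = 2844
3: (107−1)·6.8² = 106·46.24 = 4901.44
4: (68−1)·6.2² = 67·38.44 = 2575.48
Numerator = 15077.87; denominator = Σ(nₕ−1) = 307.
s²ₚ = 15077.87/307 = 49.11358... → 49.114.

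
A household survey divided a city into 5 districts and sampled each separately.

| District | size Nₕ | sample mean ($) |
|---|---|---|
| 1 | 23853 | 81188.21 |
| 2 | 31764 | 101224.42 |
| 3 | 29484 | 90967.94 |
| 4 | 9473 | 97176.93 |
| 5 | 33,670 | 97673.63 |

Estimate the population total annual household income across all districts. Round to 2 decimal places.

12043201772.96

1: 23853·81188.21 = 1936582373.13
2: 31764·101224.42 = 3215292476.88
3: 29484·90967.94 = 2682098742.96
4: 9473·97176.93 = 920557057.89
5: 33670·97673.63 = 3288671122.1
τ̂ = Σ Nₕx̄ₕ = 12043201772.96.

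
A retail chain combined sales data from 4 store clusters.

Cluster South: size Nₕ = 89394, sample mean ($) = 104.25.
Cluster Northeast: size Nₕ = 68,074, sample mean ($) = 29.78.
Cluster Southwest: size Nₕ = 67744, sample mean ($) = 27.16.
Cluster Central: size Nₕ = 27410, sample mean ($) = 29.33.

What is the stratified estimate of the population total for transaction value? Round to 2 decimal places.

Estimate total by summing Nₕ·x̄ₕ over strata.
89394·104.25 + 68074·29.78 + 67744·27.16 + 27410·29.33 = 9319324.5 + 2027243.72 + 1839927.04 + 803935.3 = 13990430.56.

13990430.56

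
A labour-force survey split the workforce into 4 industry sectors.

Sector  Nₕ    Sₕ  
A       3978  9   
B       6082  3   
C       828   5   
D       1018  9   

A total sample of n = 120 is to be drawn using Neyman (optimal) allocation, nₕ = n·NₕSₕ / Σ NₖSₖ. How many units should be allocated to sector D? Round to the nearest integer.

16

A: NₕSₕ = 3978·9 = 35802
B: NₕSₕ = 6082·3 = 18246
C: NₕSₕ = 828·5 = 4140
D: NₕSₕ = 1018·9 = 9162
Σ NₕSₕ = 67350.
n_D = 120·9162/67350 = 16.324... → 16.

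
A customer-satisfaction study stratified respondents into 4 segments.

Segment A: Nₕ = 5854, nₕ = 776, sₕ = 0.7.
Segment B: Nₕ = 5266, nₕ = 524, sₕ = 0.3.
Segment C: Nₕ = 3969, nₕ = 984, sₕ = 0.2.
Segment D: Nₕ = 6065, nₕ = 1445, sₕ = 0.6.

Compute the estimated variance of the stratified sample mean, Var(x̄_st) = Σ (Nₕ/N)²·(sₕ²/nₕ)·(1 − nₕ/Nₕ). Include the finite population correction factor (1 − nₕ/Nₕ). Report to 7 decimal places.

N = 21154. Term for each stratum: Wₕ²sₕ²/nₕ·(1−nₕ/Nₕ).
Var(x̄_st) = 0.0000419464 + 0.0000095845 + 0.0000010762 + 0.0000155999 = 0.0000682070 → 0.0000682.

0.0000682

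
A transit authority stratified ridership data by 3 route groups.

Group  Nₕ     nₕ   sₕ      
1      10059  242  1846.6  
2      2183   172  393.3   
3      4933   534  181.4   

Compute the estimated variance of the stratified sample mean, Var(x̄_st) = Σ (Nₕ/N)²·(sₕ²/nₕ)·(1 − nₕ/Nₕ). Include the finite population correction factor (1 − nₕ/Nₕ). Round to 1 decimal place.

N = 17175; Wₕ = Nₕ/N.
group 1: (10059/17175)²·1846.6²/242·(1 − 242/10059) = 4717.0492
group 2: (2183/17175)²·393.3²/172·(1 − 172/2183) = 13.3842
group 3: (4933/17175)²·181.4²/534·(1 − 534/4933) = 4.5332
Sum = 4734.9666 → 4735.0.

4735.0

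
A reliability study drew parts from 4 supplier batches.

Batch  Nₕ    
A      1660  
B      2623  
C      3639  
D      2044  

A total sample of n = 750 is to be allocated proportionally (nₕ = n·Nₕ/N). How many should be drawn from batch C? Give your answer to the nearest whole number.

274

Share of batch C = 3639/9966 = 0.36514.
Allocate 750 × 0.36514 = 273.856... → 274.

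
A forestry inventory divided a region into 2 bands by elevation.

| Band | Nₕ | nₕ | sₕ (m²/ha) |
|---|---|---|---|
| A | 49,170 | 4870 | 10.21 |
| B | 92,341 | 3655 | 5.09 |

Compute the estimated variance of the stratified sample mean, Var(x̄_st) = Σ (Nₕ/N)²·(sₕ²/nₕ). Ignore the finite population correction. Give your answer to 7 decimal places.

0.0056026

N = 141511. Term for each stratum: Wₕ²sₕ²/nₕ.
Var(x̄_st) = 0.0025842977 + 0.0030182620 = 0.0056025597 → 0.0056026.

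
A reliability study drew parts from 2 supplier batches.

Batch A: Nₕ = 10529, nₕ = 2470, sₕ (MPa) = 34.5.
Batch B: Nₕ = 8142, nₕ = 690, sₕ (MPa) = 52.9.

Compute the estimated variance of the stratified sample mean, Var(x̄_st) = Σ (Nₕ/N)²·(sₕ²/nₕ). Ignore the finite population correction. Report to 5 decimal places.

0.92448

N = 18671. Term for each stratum: Wₕ²sₕ²/nₕ.
Var(x̄_st) = 0.15324289 + 0.77123955 = 0.92448244 → 0.92448.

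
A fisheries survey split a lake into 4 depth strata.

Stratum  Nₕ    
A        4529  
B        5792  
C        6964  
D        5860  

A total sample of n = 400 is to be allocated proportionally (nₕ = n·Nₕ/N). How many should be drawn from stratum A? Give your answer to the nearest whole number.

Share of stratum A = 4529/23145 = 0.19568.
Allocate 400 × 0.19568 = 78.272... → 78.

78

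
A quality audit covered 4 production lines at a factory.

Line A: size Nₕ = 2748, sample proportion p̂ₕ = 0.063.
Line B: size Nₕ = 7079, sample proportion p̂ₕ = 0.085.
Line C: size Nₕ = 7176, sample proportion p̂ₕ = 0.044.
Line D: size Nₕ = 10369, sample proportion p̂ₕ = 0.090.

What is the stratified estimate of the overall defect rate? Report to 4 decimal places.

0.0739

N = 2748 + 7079 + 7176 + 10369 = 27372.
Overall proportion = Σ (Nₕ/N)·p̂ₕ.
Σ Nₕp̂ₕ = 173.124 + 601.715 + 315.744 + 933.21 = 2023.793.
2023.793 / 27372 = 0.073937... → 0.0739.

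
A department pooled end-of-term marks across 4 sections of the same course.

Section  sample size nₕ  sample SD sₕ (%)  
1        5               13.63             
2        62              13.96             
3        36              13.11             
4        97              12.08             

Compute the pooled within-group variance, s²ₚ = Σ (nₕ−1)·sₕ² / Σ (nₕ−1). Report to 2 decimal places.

Degrees of freedom: 4 + 61 + 35 + 96 = 196.
Σ(nₕ−1)sₕ² = 4·185.7769 + 61·194.8816 + 35·171.8721 + 96·145.9264 = 32655.3431.
s²ₚ = 32655.3431 / 196 = 166.6089... → 166.61.

166.61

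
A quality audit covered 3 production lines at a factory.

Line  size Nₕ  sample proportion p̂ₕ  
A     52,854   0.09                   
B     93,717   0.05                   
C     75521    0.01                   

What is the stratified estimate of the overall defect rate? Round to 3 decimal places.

N = 52854 + 93717 + 75521 = 222092.
Overall proportion = Σ (Nₕ/N)·p̂ₕ.
Σ Nₕp̂ₕ = 4756.86 + 4685.85 + 755.21 = 10197.92.
10197.92 / 222092 = 0.04592... → 0.046.

0.046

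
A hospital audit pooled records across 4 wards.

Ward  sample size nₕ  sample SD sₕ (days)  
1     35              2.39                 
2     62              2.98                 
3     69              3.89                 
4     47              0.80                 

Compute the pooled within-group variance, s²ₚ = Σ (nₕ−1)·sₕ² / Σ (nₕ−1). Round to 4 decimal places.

8.5854

1: (35−1)·2.39² = 34·5.7121 = 194.2114
2: (62−1)·2.98² = 61·8.8804 = 541.7044
3: (69−1)·3.89² = 68·15.1321 = 1028.9828
4: (47−1)·0.80² = 46·0.64 = 29.44
Numerator = 1794.3386; denominator = Σ(nₕ−1) = 209.
s²ₚ = 1794.3386/209 = 8.585352... → 8.5854.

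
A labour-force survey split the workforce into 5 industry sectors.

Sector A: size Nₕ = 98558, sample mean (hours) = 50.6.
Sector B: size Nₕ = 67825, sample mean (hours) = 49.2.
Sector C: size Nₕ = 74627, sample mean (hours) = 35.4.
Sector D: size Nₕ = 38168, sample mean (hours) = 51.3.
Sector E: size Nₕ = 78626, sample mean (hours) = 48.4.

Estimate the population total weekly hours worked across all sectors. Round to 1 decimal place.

A: 98558·50.6 = 4987034.8
B: 67825·49.2 = 3336990
C: 74627·35.4 = 2641795.8
D: 38168·51.3 = 1958018.4
E: 78626·48.4 = 3805498.4
τ̂ = Σ Nₕx̄ₕ = 16729337.4.

16729337.4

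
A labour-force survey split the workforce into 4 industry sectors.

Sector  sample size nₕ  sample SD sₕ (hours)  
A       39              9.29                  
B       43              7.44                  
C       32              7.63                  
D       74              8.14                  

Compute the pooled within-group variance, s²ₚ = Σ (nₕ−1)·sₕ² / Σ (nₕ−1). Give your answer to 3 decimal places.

Degrees of freedom: 38 + 42 + 31 + 73 = 184.
Σ(nₕ−1)sₕ² = 38·86.3041 + 42·55.3536 + 31·58.2169 + 73·66.2596 = 12246.0817.
s²ₚ = 12246.0817 / 184 = 66.55479... → 66.555.

66.555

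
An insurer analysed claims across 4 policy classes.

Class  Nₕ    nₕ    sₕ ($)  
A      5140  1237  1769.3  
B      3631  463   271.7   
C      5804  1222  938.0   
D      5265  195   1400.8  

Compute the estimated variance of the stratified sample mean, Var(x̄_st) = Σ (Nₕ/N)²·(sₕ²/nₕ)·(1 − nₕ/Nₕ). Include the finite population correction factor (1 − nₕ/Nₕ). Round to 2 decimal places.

N = 19840. Term for each stratum: Wₕ²sₕ²/nₕ·(1−nₕ/Nₕ).
Var(x̄_st) = 128.97680 + 4.65936 + 48.64449 + 682.40257 = 864.68322 → 864.68.

864.68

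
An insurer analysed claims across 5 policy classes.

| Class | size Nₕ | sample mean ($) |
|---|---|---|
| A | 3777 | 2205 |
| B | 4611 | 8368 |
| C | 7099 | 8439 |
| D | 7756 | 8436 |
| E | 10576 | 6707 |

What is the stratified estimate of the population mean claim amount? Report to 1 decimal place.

7190.8

N = 3777 + 4611 + 7099 + 7756 + 10576 = 33819.
The stratified mean weights each stratum mean by its population share Nₕ/N.
Σ Nₕx̄ₕ = 3777·2205 + 4611·8368 + 7099·8439 + 7756·8436 + 10576·6707 = 8328285 + 38584848 + 59908461 + 65429616 + 70933232 = 243184442.
Divide by N: 243184442 / 33819 = 7190.764... → 7190.8.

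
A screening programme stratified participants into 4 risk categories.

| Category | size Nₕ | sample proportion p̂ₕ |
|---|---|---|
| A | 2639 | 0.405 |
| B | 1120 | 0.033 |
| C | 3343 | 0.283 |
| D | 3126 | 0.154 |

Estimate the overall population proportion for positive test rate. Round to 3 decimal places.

0.248

N = 2639 + 1120 + 3343 + 3126 = 10228.
Overall proportion = Σ (Nₕ/N)·p̂ₕ.
Σ Nₕp̂ₕ = 1068.795 + 36.96 + 946.069 + 481.404 = 2533.228.
2533.228 / 10228 = 0.24768... → 0.248.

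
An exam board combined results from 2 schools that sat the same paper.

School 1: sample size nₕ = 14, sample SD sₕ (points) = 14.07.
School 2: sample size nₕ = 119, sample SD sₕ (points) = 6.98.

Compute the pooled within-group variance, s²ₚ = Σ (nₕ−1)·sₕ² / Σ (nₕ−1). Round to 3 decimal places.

63.531

Degrees of freedom: 13 + 118 = 131.
Σ(nₕ−1)sₕ² = 13·197.9649 + 118·48.7204 = 8322.5509.
s²ₚ = 8322.5509 / 131 = 63.53092... → 63.531.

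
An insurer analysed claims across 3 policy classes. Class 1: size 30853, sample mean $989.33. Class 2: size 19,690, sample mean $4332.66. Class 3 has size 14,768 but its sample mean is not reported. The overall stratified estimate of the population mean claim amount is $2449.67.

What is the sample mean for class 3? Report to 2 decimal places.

N = 30853 + 19690 + 14768 = 65311.
Overall total = μ·N = 2449.67·65311 = 159990397.37.
Subtract the known strata: 30853·989.33 + 19690·4332.66 = 115833873.89.
Remaining total for class 3: 159990397.37 − 115833873.89 = 44156523.48.
Divide by its size: 44156523.48 / 14768 = 2990.0138... → 2990.01.

2990.01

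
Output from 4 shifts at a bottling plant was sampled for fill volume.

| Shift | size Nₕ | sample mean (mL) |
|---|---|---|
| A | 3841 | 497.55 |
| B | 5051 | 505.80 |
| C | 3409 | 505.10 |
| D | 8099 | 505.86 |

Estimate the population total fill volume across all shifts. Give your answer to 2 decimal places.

A: 3841·497.55 = 1911089.55
B: 5051·505.80 = 2554795.8
C: 3409·505.10 = 1721885.9
D: 8099·505.86 = 4096960.14
τ̂ = Σ Nₕx̄ₕ = 10284731.39.

10284731.39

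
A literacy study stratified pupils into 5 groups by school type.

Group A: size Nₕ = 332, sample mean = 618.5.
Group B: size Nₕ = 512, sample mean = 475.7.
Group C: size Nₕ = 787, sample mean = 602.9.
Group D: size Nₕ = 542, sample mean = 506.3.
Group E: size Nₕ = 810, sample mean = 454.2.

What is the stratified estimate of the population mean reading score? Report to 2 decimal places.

x̄_st = (Σ Nₕx̄ₕ) / (Σ Nₕ) = (332·618.5 + 512·475.7 + 787·602.9 + 542·506.3 + 810·454.2) / 2983
= 1565699.3 / 2983 = 524.8741... → 524.87.

524.87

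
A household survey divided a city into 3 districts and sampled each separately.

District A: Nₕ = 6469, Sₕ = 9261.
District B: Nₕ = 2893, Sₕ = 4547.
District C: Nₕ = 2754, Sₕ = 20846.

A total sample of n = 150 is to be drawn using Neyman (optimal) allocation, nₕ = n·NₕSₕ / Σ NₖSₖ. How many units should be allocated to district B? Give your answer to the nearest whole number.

15

Σ NₕSₕ = 6469·9261 + 2893·4547 + 2754·20846 = 130473764.
Share for B: 13154471/130473764 = 0.10082.
n_B = 150 × 0.10082 = 15.123... → 15.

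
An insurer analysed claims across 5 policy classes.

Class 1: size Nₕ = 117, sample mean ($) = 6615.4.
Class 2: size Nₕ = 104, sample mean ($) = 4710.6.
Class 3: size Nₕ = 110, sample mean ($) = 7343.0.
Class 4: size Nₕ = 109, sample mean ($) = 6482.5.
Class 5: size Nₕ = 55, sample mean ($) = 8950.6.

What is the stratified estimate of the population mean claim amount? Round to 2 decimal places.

N = 117 + 104 + 110 + 109 + 55 = 495.
Weight each subgroup mean by Nₕ/N and sum.
Σ Nₕx̄ₕ = 117·6615.4 + 104·4710.6 + 110·7343.0 + 109·6482.5 + 55·8950.6 = 774001.8 + 489902.4 + 807730 + 706592.5 + 492283 = 3270509.7.
Divide by N: 3270509.7 / 495 = 6607.0903... → 6607.09.

6607.09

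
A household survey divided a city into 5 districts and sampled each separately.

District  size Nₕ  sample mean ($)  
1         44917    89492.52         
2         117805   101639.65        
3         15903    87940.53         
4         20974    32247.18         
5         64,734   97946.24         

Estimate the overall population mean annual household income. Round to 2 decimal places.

92340.79

x̄_st = (Σ Nₕx̄ₕ) / (Σ Nₕ) = (44917·89492.52 + 117805·101639.65 + 15903·87940.53 + 20974·32247.18 + 64734·97946.24) / 264333
= 24408716991.16 / 264333 = 92340.7860... → 92340.79.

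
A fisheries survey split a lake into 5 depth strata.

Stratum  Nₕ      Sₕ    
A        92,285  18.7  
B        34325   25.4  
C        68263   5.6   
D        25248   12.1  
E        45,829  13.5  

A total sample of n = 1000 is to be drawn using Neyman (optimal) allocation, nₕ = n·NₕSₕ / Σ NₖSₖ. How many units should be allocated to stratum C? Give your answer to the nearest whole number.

Σ NₕSₕ = 92285·18.7 + 34325·25.4 + 68263·5.6 + 25248·12.1 + 45829·13.5 = 3904049.6.
Share for C: 382272.8/3904049.6 = 0.09792.
n_C = 1000 × 0.09792 = 97.917... → 98.

98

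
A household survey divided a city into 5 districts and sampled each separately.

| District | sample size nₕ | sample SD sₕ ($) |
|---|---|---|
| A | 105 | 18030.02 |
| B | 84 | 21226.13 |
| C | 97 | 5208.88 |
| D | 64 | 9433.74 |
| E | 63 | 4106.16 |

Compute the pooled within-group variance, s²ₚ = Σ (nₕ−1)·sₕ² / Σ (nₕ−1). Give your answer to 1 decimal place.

197207850.0

Degrees of freedom: 104 + 83 + 96 + 63 + 62 = 408.
Σ(nₕ−1)sₕ² = 104·325081621.2004 + 83·450548594.7769 + 96·27132430.8544 + 63·88995450.3876 + 62·16860549.9456 = 80460802804.3927.
s²ₚ = 80460802804.3927 / 408 = 197207850.011... → 197207850.0.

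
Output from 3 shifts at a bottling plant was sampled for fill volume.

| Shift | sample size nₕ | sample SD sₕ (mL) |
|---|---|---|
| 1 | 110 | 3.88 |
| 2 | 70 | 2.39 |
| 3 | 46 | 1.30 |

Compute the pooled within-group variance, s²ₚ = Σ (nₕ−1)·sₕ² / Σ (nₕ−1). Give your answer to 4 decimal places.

9.4669

1: (110−1)·3.88² = 109·15.0544 = 1640.9296
2: (70−1)·2.39² = 69·5.7121 = 394.1349
3: (46−1)·1.30² = 45·1.69 = 76.05
Numerator = 2111.1145; denominator = Σ(nₕ−1) = 223.
s²ₚ = 2111.1145/223 = 9.466881... → 9.4669.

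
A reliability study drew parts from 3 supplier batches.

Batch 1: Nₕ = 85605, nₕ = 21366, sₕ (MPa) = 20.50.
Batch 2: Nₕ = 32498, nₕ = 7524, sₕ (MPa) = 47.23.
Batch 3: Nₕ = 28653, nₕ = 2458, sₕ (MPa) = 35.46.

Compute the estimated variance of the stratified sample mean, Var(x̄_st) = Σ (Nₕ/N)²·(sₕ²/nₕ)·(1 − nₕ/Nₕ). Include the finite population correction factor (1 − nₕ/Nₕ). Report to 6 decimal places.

N = 146756; Wₕ = Nₕ/N.
batch 1: (85605/146756)²·20.50²/21366·(1 − 21366/85605) = 0.005022161
batch 2: (32498/146756)²·47.23²/7524·(1 − 7524/32498) = 0.011172236
batch 3: (28653/146756)²·35.46²/2458·(1 − 2458/28653) = 0.017827578
Sum = 0.034021976 → 0.034022.

0.034022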